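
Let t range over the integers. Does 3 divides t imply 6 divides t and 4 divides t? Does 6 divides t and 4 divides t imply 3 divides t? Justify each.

Not equivalent: only (⇐) holds.

(→) This fails: take t = 3. Certainly 3 ∣ 3, but 6 ∤ 3.

(←) Suppose 6 ∣ t and 4 ∣ t. Any common multiple of 6 and 4 is a multiple of their lcm; here lcm(6, 4) = 6·4/gcd(6, 4) = 24/2 = 12, so 12 ∣ t. Since 3 ∣ 12, it follows that 3 ∣ t.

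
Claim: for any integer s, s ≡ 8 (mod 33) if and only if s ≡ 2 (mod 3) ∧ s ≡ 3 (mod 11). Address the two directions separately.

Neither implication holds.

Forward direction. This fails: s = 8 gives 8 ≡ 8 (mod 33) but 8 ≡ 8 (mod 11), so the conjunction on the right does not hold.

Converse. This fails: s = 14 satisfies both congruences on the right (14 ≡ 2 mod 3 and 14 ≡ 3 mod 11) yet 14 ≡ 14 (mod 33), not 8.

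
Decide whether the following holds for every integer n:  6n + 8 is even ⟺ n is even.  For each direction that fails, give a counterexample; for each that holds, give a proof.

Not equivalent: only (⇐) holds.

[⇒] This fails: take n = 5. Then 6n + 8 = 38, which is even, yet n = 5 is odd, not even.

[⇐] Suppose n is even. Since 6 is even, 6n is even for every n, so 6n + 8 has the same parity as 8, which is even. Hence 6n + 8 is even.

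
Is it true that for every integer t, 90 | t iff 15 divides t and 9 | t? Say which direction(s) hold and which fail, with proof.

Not equivalent: only (⇒) holds.

(→) If 90 ∣ t, write t = 90q. Since 90 = 6·15, t = 15·(6q), so 15 ∣ t; and since 90 = 10·9, t = 9·(10q), so 9 ∣ t.

(←) This fails: take t = 45. Both 15 ∣ 45 and 9 ∣ 45, yet 45 is not a multiple of 90 (since 45 = 0·90 + 45), so 90 ∤ 45.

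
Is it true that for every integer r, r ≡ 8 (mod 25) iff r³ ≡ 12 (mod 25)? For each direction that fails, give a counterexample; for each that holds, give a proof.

(→) Suppose r ≡ 8 (mod 25). Write r = 25j + 8. Then (25j + 8)³ = 15625j³ + 15000j² + 4800j + 512 = 25(625j³ + 600j² + 192j + 20) + 12, so r³ ≡ 12 (mod 25).

(←) Conversely, suppose r³ ≡ 12 (mod 25). The only residue r in {0, …, 24} with r³ ≡ 12 (mod 25) is r = 8, so r ≡ 8 (mod 25).

Both directions hold; the statement is true.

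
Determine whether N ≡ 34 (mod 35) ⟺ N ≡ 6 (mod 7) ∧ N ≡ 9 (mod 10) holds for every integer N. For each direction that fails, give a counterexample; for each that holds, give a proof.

Only the reverse direction holds.

(⇒) This fails: N = 34 gives 34 ≡ 34 (mod 35) but 34 ≡ 4 (mod 10), so the conjunction on the right does not hold.

(⇐) Conversely, if N ≡ 6 (mod 7) and N ≡ 9 (mod 10), then by the Chinese remainder theorem N ≡ 69 (mod 70). Since 69 ≡ 34 (mod 35) and 35 ∣ 70, we get N ≡ 34 (mod 35).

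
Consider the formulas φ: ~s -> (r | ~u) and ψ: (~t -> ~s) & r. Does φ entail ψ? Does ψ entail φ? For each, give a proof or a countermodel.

Not equivalent: only (⇐) holds.

Forward direction. This fails. Under t = F, u = F, r = F, s = F, the left side is true but the right side is false.

Converse. Assume the antecedent. If r is true, ~s -> (r | ~u) reduces to true regardless of the other variables. If r is false, the antecedent cannot hold. Either way ~s -> (r | ~u) holds.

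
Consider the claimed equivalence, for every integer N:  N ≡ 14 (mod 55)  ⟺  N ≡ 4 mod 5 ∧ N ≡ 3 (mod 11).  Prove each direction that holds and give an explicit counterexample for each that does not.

Both directions hold; the statement is true.

(⇐) If N ≡ 4 (mod 5) and N ≡ 3 (mod 11), then by the Chinese remainder theorem N ≡ 14 (mod 55). This is exactly N ≡ 14 (mod 55).

(⇒) Suppose N ≡ 14 (mod 55); write N = 55j + 14. Since 5 ∣ 55, reducing mod 5 gives N ≡ 14 ≡ 4 (mod 5); since 11 ∣ 55, reducing mod 11 gives N ≡ 14 ≡ 3 (mod 11).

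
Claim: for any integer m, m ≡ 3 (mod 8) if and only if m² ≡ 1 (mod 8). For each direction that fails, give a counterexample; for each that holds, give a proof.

[⇐] This fails: take m = 1. Then 1² = 1 ≡ 1 (mod 8), yet 1 ≡ 1 (mod 8), not 3.

[⇒] Suppose m ≡ 3 (mod 8). Write m = 8j + 3. Then (8j + 3)² = 64j² + 48j + 9 = 8(8j² + 6j + 1) + 1, so m² ≡ 1 (mod 8).

The forward direction holds; the converse fails.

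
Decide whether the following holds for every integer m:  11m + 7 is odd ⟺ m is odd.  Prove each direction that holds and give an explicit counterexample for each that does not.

Neither implication holds.

Forward direction. This fails: m = 6 gives 11m + 7 = 73, which is odd, but 6 is even, not odd.

Converse. This also fails: m = 3 is odd, but 11m + 7 = 40 is even, not odd.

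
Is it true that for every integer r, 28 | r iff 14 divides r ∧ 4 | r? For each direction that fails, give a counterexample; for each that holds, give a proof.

(⇒) If 28 ∣ r, write r = 28q. Since 28 = 2·14, r = 14·(2q), so 14 ∣ r; and since 28 = 7·4, r = 4·(7q), so 4 ∣ r.

(⇐) Suppose 14 ∣ r and 4 ∣ r. Any common multiple of 14 and 4 is a multiple of their lcm; here lcm(14, 4) = 14·4/gcd(14, 4) = 56/2 = 28, so 28 ∣ r.

Both directions hold.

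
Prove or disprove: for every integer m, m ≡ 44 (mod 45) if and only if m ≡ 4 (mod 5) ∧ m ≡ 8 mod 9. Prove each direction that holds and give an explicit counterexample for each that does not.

Both implications hold.

[⇐] If m ≡ 4 (mod 5) and m ≡ 8 (mod 9), then by the Chinese remainder theorem m ≡ 44 (mod 45). This is exactly m ≡ 44 (mod 45).

[⇒] Suppose m ≡ 44 (mod 45); write m = 45j + 44. Since 5 ∣ 45, reducing mod 5 gives m ≡ 44 ≡ 4 (mod 5); since 9 ∣ 45, reducing mod 9 gives m ≡ 44 ≡ 8 (mod 9).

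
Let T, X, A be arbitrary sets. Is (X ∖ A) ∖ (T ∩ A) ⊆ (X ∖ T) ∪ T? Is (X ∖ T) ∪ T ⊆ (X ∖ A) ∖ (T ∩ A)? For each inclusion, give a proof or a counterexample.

(⟹) Let x ∈ (X ∖ A) ∖ (T ∩ A). Then either x ∈ X and x ∉ T, A; or x ∈ T ∩ X and x ∉ A. In each case x ∈ (X ∖ T) ∪ T, so (X ∖ A) ∖ (T ∩ A) ⊆ (X ∖ T) ∪ T.

(⟸) This inclusion fails. Take T = {1}, X = ∅, A = ∅; then 1 ∈ (X ∖ T) ∪ T but 1 ∉ (X ∖ A) ∖ (T ∩ A).

Only the forward inclusion holds.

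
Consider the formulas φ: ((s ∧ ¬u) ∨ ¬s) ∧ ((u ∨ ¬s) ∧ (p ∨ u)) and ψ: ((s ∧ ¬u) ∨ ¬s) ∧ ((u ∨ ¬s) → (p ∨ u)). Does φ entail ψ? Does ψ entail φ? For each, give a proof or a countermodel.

Forward direction. Assume the antecedent. If p is true, the antecedent forces (p = T, s = F, u = F) or (p = T, s = F, u = T), and the consequent holds there. If p is false, the antecedent forces (p = F, s = F, u = T), and the consequent holds there. Either way the consequent holds.

Converse. This fails. Under p = F, s = T, u = F, the left side is false but the right side is true.

(⇒) holds; (⇐) fails.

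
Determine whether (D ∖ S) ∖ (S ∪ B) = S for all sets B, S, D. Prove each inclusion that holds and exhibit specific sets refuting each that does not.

Both inclusions fail.

(⟹) This inclusion fails. Take B = ∅, S = ∅, D = {1}; then 1 ∈ (D ∖ S) ∖ (S ∪ B) but 1 ∉ S.

(⟸) This inclusion fails. Take B = ∅, S = {1}, D = ∅; then 1 ∈ S but 1 ∉ (D ∖ S) ∖ (S ∪ B).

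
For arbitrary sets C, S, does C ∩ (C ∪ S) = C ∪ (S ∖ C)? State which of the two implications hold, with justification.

Only the forward inclusion holds.

(⟸) This inclusion fails. Take C = ∅, S = {1}; then 1 ∈ C ∪ (S ∖ C) but 1 ∉ C ∩ (C ∪ S).

(⟹) Let x ∈ C ∩ (C ∪ S). Then either x ∈ C and x ∉ S; or x ∈ C ∩ S. In each case x ∈ C ∪ (S ∖ C), so C ∩ (C ∪ S) ⊆ C ∪ (S ∖ C).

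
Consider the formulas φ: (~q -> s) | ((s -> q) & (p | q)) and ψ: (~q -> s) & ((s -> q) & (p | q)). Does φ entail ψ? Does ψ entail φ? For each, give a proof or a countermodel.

Not equivalent: only (⇐) holds.

Forward direction. This fails. Under p = T, s = F, q = F, the left side is true but the right side is false.

Converse. Assume the antecedent. If p is true, the consequent reduces to true regardless of the other variables. If p is false, the antecedent forces (p = F, s = F, q = T) or (p = F, s = T, q = T), and the consequent holds there. Either way the consequent holds.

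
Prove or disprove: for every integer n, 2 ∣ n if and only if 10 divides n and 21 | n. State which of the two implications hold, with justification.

The forward direction fails; the converse holds.

(⇒) This fails: take n = 2. Certainly 2 ∣ 2, but 10 ∤ 2.

(⇐) Suppose 10 ∣ n and 21 ∣ n. Any common multiple of 10 and 21 is a multiple of their lcm; here gcd(10, 21) = 1, so lcm(10, 21) = 10·21 = 210, so 210 ∣ n. Since 2 ∣ 210, it follows that 2 ∣ n.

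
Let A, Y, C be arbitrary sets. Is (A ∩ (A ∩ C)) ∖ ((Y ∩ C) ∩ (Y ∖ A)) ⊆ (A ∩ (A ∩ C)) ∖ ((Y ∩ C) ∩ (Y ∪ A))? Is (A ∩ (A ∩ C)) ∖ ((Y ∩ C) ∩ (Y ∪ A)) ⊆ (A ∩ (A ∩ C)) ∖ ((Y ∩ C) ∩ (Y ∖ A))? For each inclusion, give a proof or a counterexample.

(⟹) This inclusion fails. Take A = {1}, Y = {1}, C = {1}; then 1 ∈ (A ∩ (A ∩ C)) ∖ ((Y ∩ C) ∩ (Y ∖ A)) but 1 ∉ (A ∩ (A ∩ C)) ∖ ((Y ∩ C) ∩ (Y ∪ A)).

(⟸) Let x ∈ (A ∩ (A ∩ C)) ∖ ((Y ∩ C) ∩ (Y ∪ A)). Then x ∈ A ∩ C and x ∉ Y, from which x ∈ (A ∩ (A ∩ C)) ∖ ((Y ∩ C) ∩ (Y ∖ A)).

Only the reverse inclusion holds.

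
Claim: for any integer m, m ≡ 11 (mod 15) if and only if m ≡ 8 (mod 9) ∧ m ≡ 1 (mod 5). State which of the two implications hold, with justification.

The forward direction fails; the converse holds.

(⇒) This fails: m = 41 gives 41 ≡ 11 (mod 15) but 41 ≡ 5 (mod 9), so the conjunction on the right does not hold.

(⇐) Conversely, if m ≡ 8 (mod 9) and m ≡ 1 (mod 5), then by the Chinese remainder theorem m ≡ 26 (mod 45). Since 26 ≡ 11 (mod 15) and 15 ∣ 45, we get m ≡ 11 (mod 15).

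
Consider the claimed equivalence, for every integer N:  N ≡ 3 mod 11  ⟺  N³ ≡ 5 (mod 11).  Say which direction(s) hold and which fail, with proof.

Equivalent; both directions hold.

(⇒) Suppose N ≡ 3 mod 11. Write N = 11j + 3. Then (11j + 3)³ = 1331j³ + 1089j² + 297j + 27 = 11(121j³ + 99j² + 27j + 2) + 5, so N³ ≡ 5 (mod 11).

(⇐) For the converse, argue contrapositively. If N ≢ 3 (mod 11), then N is congruent to one of 0, 1, 2, 4, 5, 6, 7, 8, 9, 10 modulo 11, and these give N³ ≡ 0, 1, 8, 9, 4, 7, 2, 6, 3, 10 respectively — never 5.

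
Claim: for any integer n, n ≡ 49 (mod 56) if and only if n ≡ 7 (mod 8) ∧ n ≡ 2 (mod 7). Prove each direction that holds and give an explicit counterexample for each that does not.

[⇒] This fails: n = 49 gives 49 ≡ 49 (mod 56) but 49 ≡ 1 (mod 8), so the conjunction on the right does not hold.

[⇐] This fails: n = 23 satisfies both congruences on the right (23 ≡ 7 mod 8 and 23 ≡ 2 mod 7) yet 23 ≡ 23 (mod 56), not 49.

Neither direction holds.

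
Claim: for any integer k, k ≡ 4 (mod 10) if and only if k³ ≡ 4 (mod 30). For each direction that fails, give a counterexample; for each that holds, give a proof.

Not equivalent: only (⇐) holds.

Forward direction. This fails: take k = 14. Then 14 ≡ 4 (mod 10), but 14³ = 2744 ≡ 14 (mod 30), not 4.

Converse. The residues r modulo 30 with r³ ≡ 4 (mod 30) are exactly {4}, and each is ≡ 4 (mod 10).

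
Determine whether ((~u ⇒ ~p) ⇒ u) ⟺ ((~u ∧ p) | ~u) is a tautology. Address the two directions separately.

[⇒] This fails. Under u = T, p = F, the left side is true but the right side is false.

[⇐] This fails. Under u = F, p = F, the left side is false but the right side is true.

Neither implication holds.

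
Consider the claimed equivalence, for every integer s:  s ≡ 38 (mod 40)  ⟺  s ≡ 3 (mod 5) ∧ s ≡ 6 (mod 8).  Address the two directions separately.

Forward direction. Suppose s ≡ 38 (mod 40); write s = 40j + 38. Since 5 ∣ 40, reducing mod 5 gives s ≡ 38 ≡ 3 (mod 5); since 8 ∣ 40, reducing mod 8 gives s ≡ 38 ≡ 6 (mod 8).

Converse. If s ≡ 3 (mod 5) and s ≡ 6 (mod 8), then by the Chinese remainder theorem s ≡ 38 (mod 40). This is exactly s ≡ 38 (mod 40).

Equivalent; both directions hold.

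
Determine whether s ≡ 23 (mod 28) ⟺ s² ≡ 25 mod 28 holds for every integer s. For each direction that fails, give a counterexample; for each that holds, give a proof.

(←) This fails: take s = 5. Then 5² = 25 ≡ 25 (mod 28), yet 5 ≡ 5 (mod 28), not 23.

(→) Suppose s ≡ 23 (mod 28). Write s = 28j + 23. Then (28j + 23)² = 784j² + 1288j + 529 = 28(28j² + 46j + 18) + 25, so s² ≡ 25 (mod 28).

(⇒) holds; (⇐) fails.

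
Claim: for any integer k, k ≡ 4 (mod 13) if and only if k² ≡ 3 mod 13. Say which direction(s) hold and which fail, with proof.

(⇒) holds; (⇐) fails.

(→) Suppose k ≡ 4 (mod 13). Write k = 13j + 4. Then (13j + 4)² = 169j² + 104j + 16 = 13(13j² + 8j + 1) + 3, so k² ≡ 3 (mod 13).

(←) This fails: take k = 9. Then 9² = 81 ≡ 3 (mod 13), yet 9 ≡ 9 (mod 13), not 4.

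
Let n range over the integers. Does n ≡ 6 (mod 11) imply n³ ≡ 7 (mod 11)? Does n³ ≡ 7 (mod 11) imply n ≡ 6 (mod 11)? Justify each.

(⟹) Suppose n ≡ 6 (mod 11). Write n = 11j + 6. Then (11j + 6)³ = 1331j³ + 2178j² + 1188j + 216 = 11(121j³ + 198j² + 108j + 19) + 7, so n³ ≡ 7 (mod 11).

(⟸) For the converse, argue contrapositively. If n ≢ 6 (mod 11), then n is congruent to one of 0, 1, 2, 3, 4, 5, 7, 8, 9, 10 modulo 11, and these give n³ ≡ 0, 1, 8, 5, 9, 4, 2, 6, 3, 10 respectively — never 7.

The biconditional holds.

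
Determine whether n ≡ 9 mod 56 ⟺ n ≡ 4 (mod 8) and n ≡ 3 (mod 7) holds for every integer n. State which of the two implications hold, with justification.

Both directions fail.

(⇒) This fails: n = 9 gives 9 ≡ 9 (mod 56) but 9 ≡ 1 (mod 8), so the conjunction on the right does not hold.

(⇐) This fails: n = 52 satisfies both congruences on the right (52 ≡ 4 mod 8 and 52 ≡ 3 mod 7) yet 52 ≡ 52 (mod 56), not 9.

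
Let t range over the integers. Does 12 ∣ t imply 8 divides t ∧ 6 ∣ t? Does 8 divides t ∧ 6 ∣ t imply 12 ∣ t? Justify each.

(→) This fails: take t = 12. Certainly 12 ∣ 12, but 8 ∤ 12.

(←) Suppose 8 ∣ t and 6 ∣ t. Any common multiple of 8 and 6 is a multiple of their lcm; here lcm(8, 6) = 8·6/gcd(8, 6) = 48/2 = 24, so 24 ∣ t. Since 12 ∣ 24, it follows that 12 ∣ t.

(⇒) fails; (⇐) holds.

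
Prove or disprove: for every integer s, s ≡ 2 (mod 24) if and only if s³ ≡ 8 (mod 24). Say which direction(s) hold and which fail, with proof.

(⟸) This fails: take s = 8. Then 8³ = 512 ≡ 8 (mod 24), yet 8 ≡ 8 (mod 24), not 2.

(⟹) Suppose s ≡ 2 (mod 24). Write s = 24j + 2. Then (24j + 2)³ = 13824j³ + 3456j² + 288j + 8 = 24(576j³ + 144j² + 12j) + 8, so s³ ≡ 8 (mod 24).

The forward direction holds; the converse fails.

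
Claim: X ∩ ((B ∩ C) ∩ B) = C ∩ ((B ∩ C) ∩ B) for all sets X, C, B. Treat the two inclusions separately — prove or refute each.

The sets are not equal: only the forward inclusion holds.

(⟸) This inclusion fails. Take X = ∅, C = {1}, B = {1}; then 1 ∈ C ∩ ((B ∩ C) ∩ B) but 1 ∉ X ∩ ((B ∩ C) ∩ B).

(⟹) Let x ∈ X ∩ ((B ∩ C) ∩ B). Then x ∈ X ∩ C ∩ B, from which x ∈ C ∩ ((B ∩ C) ∩ B).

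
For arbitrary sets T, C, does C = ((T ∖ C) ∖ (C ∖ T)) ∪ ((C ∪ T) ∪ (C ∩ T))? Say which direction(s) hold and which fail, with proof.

Only the forward inclusion holds.

(⟹) Let x ∈ C. Then either x ∈ C and x ∉ T; or x ∈ T ∩ C. In each case x ∈ ((T ∖ C) ∖ (C ∖ T)) ∪ ((C ∪ T) ∪ (C ∩ T)), so C ⊆ ((T ∖ C) ∖ (C ∖ T)) ∪ ((C ∪ T) ∪ (C ∩ T)).

(⟸) This inclusion fails. Take T = {1}, C = ∅; then 1 ∈ ((T ∖ C) ∖ (C ∖ T)) ∪ ((C ∪ T) ∪ (C ∩ T)) but 1 ∉ C.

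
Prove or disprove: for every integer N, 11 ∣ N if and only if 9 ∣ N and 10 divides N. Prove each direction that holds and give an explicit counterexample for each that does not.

(⟹) This fails: take N = 11. Certainly 11 ∣ 11, but 9 ∤ 11.

(⟸) This fails: take N = 90. Both 9 ∣ 90 and 10 ∣ 90, yet 90 is not a multiple of 11 (since 90 = 8·11 + 2), so 11 ∤ 90.

(⇒) fails and (⇐) fails.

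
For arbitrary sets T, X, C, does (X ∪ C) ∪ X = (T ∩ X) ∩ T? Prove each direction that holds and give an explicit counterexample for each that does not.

(⊆) This inclusion fails. Take T = ∅, X = {1}, C = ∅; then 1 ∈ (X ∪ C) ∪ X but 1 ∉ (T ∩ X) ∩ T.

(⊇) Let x ∈ (T ∩ X) ∩ T. Then either x ∈ T ∩ X and x ∉ C; or x ∈ T ∩ X ∩ C. In each case x ∈ (X ∪ C) ∪ X, so (T ∩ X) ∩ T ⊆ (X ∪ C) ∪ X.

Only the reverse inclusion holds.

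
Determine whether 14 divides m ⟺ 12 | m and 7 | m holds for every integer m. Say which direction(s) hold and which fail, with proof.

[⇐] Suppose 12 ∣ m and 7 ∣ m. Any common multiple of 12 and 7 is a multiple of their lcm; here gcd(12, 7) = 1, so lcm(12, 7) = 12·7 = 84, so 84 ∣ m. Since 14 ∣ 84, it follows that 14 ∣ m.

[⇒] This fails: take m = 14. Certainly 14 ∣ 14, but 12 ∤ 14.

Not equivalent: only (⇐) holds.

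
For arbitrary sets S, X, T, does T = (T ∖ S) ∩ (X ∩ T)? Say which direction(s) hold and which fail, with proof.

(⟸) Let x ∈ (T ∖ S) ∩ (X ∩ T). Then x ∈ X ∩ T and x ∉ S, from which x ∈ T.

(⟹) This inclusion fails. Take S = ∅, X = ∅, T = {1}; then 1 ∈ T but 1 ∉ (T ∖ S) ∩ (X ∩ T).

(⊆) fails; (⊇) holds.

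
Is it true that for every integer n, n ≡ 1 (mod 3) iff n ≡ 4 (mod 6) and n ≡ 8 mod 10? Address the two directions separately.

(⟹) This fails: n = 1 gives 1 ≡ 1 (mod 3) but 1 ≡ 1 (mod 6), so the conjunction on the right does not hold.

(⟸) Conversely, if n ≡ 4 (mod 6) and n ≡ 8 (mod 10), then by the Chinese remainder theorem n ≡ 28 (mod 30). Since 28 ≡ 1 (mod 3) and 3 ∣ 30, we get n ≡ 1 (mod 3).

(⇒) fails; (⇐) holds.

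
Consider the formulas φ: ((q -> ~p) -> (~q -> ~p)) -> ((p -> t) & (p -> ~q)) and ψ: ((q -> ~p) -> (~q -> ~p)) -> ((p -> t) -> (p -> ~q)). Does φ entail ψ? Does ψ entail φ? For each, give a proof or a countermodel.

Converse. This fails. Under t = F, p = T, q = T, the left side is false but the right side is true.

Forward direction. Assume the antecedent. If p is true, the antecedent forces (t = F, p = T, q = F) or (t = T, p = T, q = F), and the consequent holds there. If p is false, the consequent reduces to true regardless of the other variables. Either way the consequent holds.

Not equivalent: only (⇒) holds.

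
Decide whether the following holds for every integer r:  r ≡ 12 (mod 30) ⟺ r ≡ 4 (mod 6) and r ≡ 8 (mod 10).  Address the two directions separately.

Neither direction holds.

Forward direction. This fails: r = 12 gives 12 ≡ 12 (mod 30) but 12 ≡ 0 (mod 6), so the conjunction on the right does not hold.

Converse. This fails: r = 28 satisfies both congruences on the right (28 ≡ 4 mod 6 and 28 ≡ 8 mod 10) yet 28 ≡ 28 (mod 30), not 12.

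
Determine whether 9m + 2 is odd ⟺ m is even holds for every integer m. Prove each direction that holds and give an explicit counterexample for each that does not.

(⇒) This fails: m = 3 gives 9m + 2 = 29, which is odd, but 3 is odd, not even.

(⇐) This also fails: m = 2 is even, but 9m + 2 = 20 is even, not odd.

Neither implication holds.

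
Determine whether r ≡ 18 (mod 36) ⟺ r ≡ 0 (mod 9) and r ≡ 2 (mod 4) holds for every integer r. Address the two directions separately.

(⟹) Suppose r ≡ 18 (mod 36); write r = 36j + 18. Since 9 ∣ 36, reducing mod 9 gives r ≡ 18 ≡ 0 (mod 9); since 4 ∣ 36, reducing mod 4 gives r ≡ 18 ≡ 2 (mod 4).

(⟸) Conversely, if r ≡ 0 (mod 9) and r ≡ 2 (mod 4), then by the Chinese remainder theorem r ≡ 18 (mod 36). This is exactly r ≡ 18 (mod 36).

The biconditional holds.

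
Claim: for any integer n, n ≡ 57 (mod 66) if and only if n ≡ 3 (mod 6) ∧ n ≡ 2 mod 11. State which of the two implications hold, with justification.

The biconditional holds.

(⇒) Suppose n ≡ 57 (mod 66); write n = 66j + 57. Since 6 ∣ 66, reducing mod 6 gives n ≡ 57 ≡ 3 (mod 6); since 11 ∣ 66, reducing mod 11 gives n ≡ 57 ≡ 2 (mod 11).

(⇐) Conversely, if n ≡ 3 (mod 6) and n ≡ 2 (mod 11), then by the Chinese remainder theorem n ≡ 57 (mod 66). This is exactly n ≡ 57 (mod 66).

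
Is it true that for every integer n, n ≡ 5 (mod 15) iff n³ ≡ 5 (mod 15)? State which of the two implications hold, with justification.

(⇒) Suppose n ≡ 5 (mod 15). Write n = 15j + 5. Then (15j + 5)³ = 3375j³ + 3375j² + 1125j + 125 = 15(225j³ + 225j² + 75j + 8) + 5, so n³ ≡ 5 (mod 15).

(⇐) Conversely, suppose n³ ≡ 5 (mod 15). The only residue r in {0, …, 14} with r³ ≡ 5 (mod 15) is r = 5, so n ≡ 5 (mod 15).

Equivalent; both directions hold.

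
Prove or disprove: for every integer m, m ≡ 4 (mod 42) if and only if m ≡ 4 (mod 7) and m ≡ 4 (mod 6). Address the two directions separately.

Both implications hold.

[⇒] Suppose m ≡ 4 (mod 42); write m = 42j + 4. Since 7 ∣ 42, reducing mod 7 gives m ≡ 4 (mod 7); since 6 ∣ 42, reducing mod 6 gives m ≡ 4 (mod 6).

[⇐] Conversely, if m ≡ 4 (mod 7) and m ≡ 4 (mod 6), then by the Chinese remainder theorem m ≡ 4 (mod 42). This is exactly m ≡ 4 (mod 42).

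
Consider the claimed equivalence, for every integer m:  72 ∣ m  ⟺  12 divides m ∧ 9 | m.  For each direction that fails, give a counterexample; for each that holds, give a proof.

(←) This fails: take m = 36. Both 12 ∣ 36 and 9 ∣ 36, yet 36 is not a multiple of 72 (since 36 = 0·72 + 36), so 72 ∤ 36.

(→) If 72 ∣ m, write m = 72q. Since 72 = 6·12, m = 12·(6q), so 12 ∣ m; and since 72 = 8·9, m = 9·(8q), so 9 ∣ m.

Not equivalent: only (⇒) holds.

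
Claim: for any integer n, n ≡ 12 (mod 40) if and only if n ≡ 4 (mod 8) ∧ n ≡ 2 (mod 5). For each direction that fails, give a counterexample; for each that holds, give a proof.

[⇒] Suppose n ≡ 12 (mod 40); write n = 40j + 12. Since 8 ∣ 40, reducing mod 8 gives n ≡ 12 ≡ 4 (mod 8); since 5 ∣ 40, reducing mod 5 gives n ≡ 12 ≡ 2 (mod 5).

[⇐] Conversely, if n ≡ 4 (mod 8) and n ≡ 2 (mod 5), then by the Chinese remainder theorem n ≡ 12 (mod 40). This is exactly n ≡ 12 (mod 40).

Both directions hold.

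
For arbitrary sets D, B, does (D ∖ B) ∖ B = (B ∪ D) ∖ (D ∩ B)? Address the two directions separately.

Only the forward inclusion holds.

Forward inclusion. Let x ∈ (D ∖ B) ∖ B. Then x ∈ D and x ∉ B, from which x ∈ (B ∪ D) ∖ (D ∩ B).

Reverse inclusion. This inclusion fails. Take D = ∅, B = {1}; then 1 ∈ (B ∪ D) ∖ (D ∩ B) but 1 ∉ (D ∖ B) ∖ B.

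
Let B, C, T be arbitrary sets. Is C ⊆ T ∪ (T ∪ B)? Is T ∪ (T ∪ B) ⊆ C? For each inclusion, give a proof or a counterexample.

(⟹) This inclusion fails. Take B = ∅, C = {1}, T = ∅; then 1 ∈ C but 1 ∉ T ∪ (T ∪ B).

(⟸) This inclusion fails. Take B = {1}, C = ∅, T = ∅; then 1 ∈ T ∪ (T ∪ B) but 1 ∉ C.

Both inclusions fail.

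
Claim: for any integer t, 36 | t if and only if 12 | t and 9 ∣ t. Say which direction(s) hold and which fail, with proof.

(→) If 36 ∣ t, write t = 36q. Since 36 = 3·12, t = 12·(3q), so 12 ∣ t; and since 36 = 4·9, t = 9·(4q), so 9 ∣ t.

(←) Suppose 12 ∣ t and 9 ∣ t. Any common multiple of 12 and 9 is a multiple of their lcm; here lcm(12, 9) = 12·9/gcd(12, 9) = 108/3 = 36, so 36 ∣ t.

The biconditional holds.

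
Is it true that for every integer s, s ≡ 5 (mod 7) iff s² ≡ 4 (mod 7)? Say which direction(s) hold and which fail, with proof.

Only the forward implication holds.

[⇒] Suppose s ≡ 5 (mod 7). Write s = 7j + 5. Then (7j + 5)² = 49j² + 70j + 25 = 7(7j² + 10j + 3) + 4, so s² ≡ 4 (mod 7).

[⇐] This fails: take s = 2. Then 2² = 4 ≡ 4 (mod 7), yet 2 ≡ 2 (mod 7), not 5.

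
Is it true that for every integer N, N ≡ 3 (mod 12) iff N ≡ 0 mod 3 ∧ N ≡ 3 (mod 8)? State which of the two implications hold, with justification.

(⟸) If N ≡ 0 (mod 3) and N ≡ 3 (mod 8), then by the Chinese remainder theorem N ≡ 3 (mod 24). Since 3 ≡ 3 (mod 12) and 12 ∣ 24, we get N ≡ 3 (mod 12).

(⟹) This fails: N = 15 gives 15 ≡ 3 (mod 12) but 15 ≡ 7 (mod 8), so the conjunction on the right does not hold.

(⇒) fails; (⇐) holds.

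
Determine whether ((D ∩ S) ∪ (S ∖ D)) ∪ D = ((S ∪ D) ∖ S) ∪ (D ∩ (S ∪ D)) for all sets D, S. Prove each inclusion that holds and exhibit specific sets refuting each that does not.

(⊆) This inclusion fails. Take D = ∅, S = {1}; then 1 ∈ ((D ∩ S) ∪ (S ∖ D)) ∪ D but 1 ∉ ((S ∪ D) ∖ S) ∪ (D ∩ (S ∪ D)).

(⊇) Let x ∈ ((S ∪ D) ∖ S) ∪ (D ∩ (S ∪ D)). Then either x ∈ D and x ∉ S; or x ∈ D ∩ S. In each case x ∈ ((D ∩ S) ∪ (S ∖ D)) ∪ D, so ((S ∪ D) ∖ S) ∪ (D ∩ (S ∪ D)) ⊆ ((D ∩ S) ∪ (S ∖ D)) ∪ D.

(⊆) fails; (⊇) holds.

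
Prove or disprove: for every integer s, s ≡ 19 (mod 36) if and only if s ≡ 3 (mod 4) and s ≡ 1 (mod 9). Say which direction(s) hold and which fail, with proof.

Equivalent; both directions hold.

[⇒] Suppose s ≡ 19 (mod 36); write s = 36j + 19. Since 4 ∣ 36, reducing mod 4 gives s ≡ 19 ≡ 3 (mod 4); since 9 ∣ 36, reducing mod 9 gives s ≡ 19 ≡ 1 (mod 9).

[⇐] Conversely, if s ≡ 3 (mod 4) and s ≡ 1 (mod 9), then by the Chinese remainder theorem s ≡ 19 (mod 36). This is exactly s ≡ 19 (mod 36).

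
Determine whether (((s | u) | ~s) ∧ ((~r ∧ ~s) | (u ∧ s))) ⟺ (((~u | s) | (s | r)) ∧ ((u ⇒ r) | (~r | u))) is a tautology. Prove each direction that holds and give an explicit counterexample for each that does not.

(→) This fails. Under r = F, u = T, s = F, the left side is true but the right side is false.

(←) This fails. Under r = T, u = F, s = F, the left side is false but the right side is true.

(⇒) fails and (⇐) fails.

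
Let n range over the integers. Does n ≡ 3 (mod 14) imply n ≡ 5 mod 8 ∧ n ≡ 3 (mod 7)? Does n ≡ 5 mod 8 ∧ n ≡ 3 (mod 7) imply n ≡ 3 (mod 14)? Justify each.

Only the converse holds.

(⟹) This fails: n = 17 gives 17 ≡ 3 (mod 14) but 17 ≡ 1 (mod 8), so the conjunction on the right does not hold.

(⟸) Conversely, if n ≡ 5 (mod 8) and n ≡ 3 (mod 7), then by the Chinese remainder theorem n ≡ 45 (mod 56). Since 45 ≡ 3 (mod 14) and 14 ∣ 56, we get n ≡ 3 (mod 14).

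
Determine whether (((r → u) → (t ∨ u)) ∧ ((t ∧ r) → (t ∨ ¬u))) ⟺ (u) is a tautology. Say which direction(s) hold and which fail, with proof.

Not equivalent: only (⇐) holds.

(→) This fails. Under r = T, t = F, u = F, the left side is true but the right side is false.

(←) Assume the antecedent. If r is true, the consequent reduces to true regardless of the other variables. If r is false, the antecedent forces (r = F, t = F, u = T) or (r = F, t = T, u = T), and the consequent holds there. Either way the consequent holds.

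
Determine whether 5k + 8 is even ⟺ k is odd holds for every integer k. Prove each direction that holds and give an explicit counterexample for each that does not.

(→) This fails: k = 6 gives 5k + 8 = 38, which is even, but 6 is even, not odd.

(←) This also fails: k = 5 is odd, but 5k + 8 = 33 is odd, not even.

(⇒) fails and (⇐) fails.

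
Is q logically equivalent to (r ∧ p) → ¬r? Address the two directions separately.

Both directions fail.

(⇒) This fails. Under p = T, q = T, r = T, the left side is true but the right side is false.

(⇐) This fails. Under p = F, q = F, r = F, the left side is false but the right side is true.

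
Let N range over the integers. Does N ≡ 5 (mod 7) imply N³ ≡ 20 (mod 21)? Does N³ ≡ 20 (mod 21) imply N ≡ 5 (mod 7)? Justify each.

Neither implication holds.

(⟹) This fails: take N = 12. Then 12 ≡ 5 (mod 7), but 12³ = 1728 ≡ 6 (mod 21), not 20.

(⟸) This fails: take N = 17. Then 17³ = 4913 ≡ 20 (mod 21), yet 17 ≡ 3 (mod 7), not 5.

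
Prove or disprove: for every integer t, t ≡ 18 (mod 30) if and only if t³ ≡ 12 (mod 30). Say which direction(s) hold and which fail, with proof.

Both directions hold; the statement is true.

(→) Suppose t ≡ 18 (mod 30). Write t = 30j + 18. Then (30j + 18)³ = 27000j³ + 48600j² + 29160j + 5832 = 30(900j³ + 1620j² + 972j + 194) + 12, so t³ ≡ 12 (mod 30).

(←) Conversely, suppose t³ ≡ 12 (mod 30). The only residue r in {0, …, 29} with r³ ≡ 12 (mod 30) is r = 18, so t ≡ 18 (mod 30).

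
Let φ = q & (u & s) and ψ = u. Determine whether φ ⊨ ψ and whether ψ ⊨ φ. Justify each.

(⇒) holds; (⇐) fails.

[⇒] Assume the antecedent. If s is true, the antecedent forces (s = T, q = T, u = T), and u holds there. If s is false, the antecedent cannot hold. Either way u holds.

[⇐] This fails. Under s = F, q = F, u = T, the left side is false but the right side is true.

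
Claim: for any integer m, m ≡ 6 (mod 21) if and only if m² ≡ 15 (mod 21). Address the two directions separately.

Only the forward direction holds.

(⟹) Suppose m ≡ 6 (mod 21). Write m = 21j + 6. Then (21j + 6)² = 441j² + 252j + 36 = 21(21j² + 12j + 1) + 15, so m² ≡ 15 (mod 21).

(⟸) This fails: take m = 15. Then 15² = 225 ≡ 15 (mod 21), yet 15 ≡ 15 (mod 21), not 6.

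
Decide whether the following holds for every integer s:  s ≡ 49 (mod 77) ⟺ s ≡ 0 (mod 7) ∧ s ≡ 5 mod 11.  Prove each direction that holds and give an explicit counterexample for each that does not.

(⇒) Suppose s ≡ 49 (mod 77); write s = 77j + 49. Since 7 ∣ 77, reducing mod 7 gives s ≡ 49 ≡ 0 (mod 7); since 11 ∣ 77, reducing mod 11 gives s ≡ 49 ≡ 5 (mod 11).

(⇐) Conversely, if s ≡ 0 (mod 7) and s ≡ 5 (mod 11), then by the Chinese remainder theorem s ≡ 49 (mod 77). This is exactly s ≡ 49 (mod 77).

Both implications hold.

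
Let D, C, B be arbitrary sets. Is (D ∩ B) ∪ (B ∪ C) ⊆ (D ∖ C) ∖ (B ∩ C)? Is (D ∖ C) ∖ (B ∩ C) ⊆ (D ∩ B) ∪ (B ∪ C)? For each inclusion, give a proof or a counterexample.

Forward inclusion. This inclusion fails. Take D = ∅, C = {1}, B = ∅; then 1 ∈ (D ∩ B) ∪ (B ∪ C) but 1 ∉ (D ∖ C) ∖ (B ∩ C).

Reverse inclusion. This inclusion fails. Take D = {1}, C = ∅, B = ∅; then 1 ∈ (D ∖ C) ∖ (B ∩ C) but 1 ∉ (D ∩ B) ∪ (B ∪ C).

(⊆) fails and (⊇) fails.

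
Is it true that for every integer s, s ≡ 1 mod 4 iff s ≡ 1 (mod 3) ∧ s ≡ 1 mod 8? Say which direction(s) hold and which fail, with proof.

Only the reverse direction holds.

(⟹) This fails: s = 5 gives 5 ≡ 1 (mod 4) but 5 ≡ 2 (mod 3), so the conjunction on the right does not hold.

(⟸) Conversely, if s ≡ 1 (mod 3) and s ≡ 1 (mod 8), then by the Chinese remainder theorem s ≡ 1 (mod 24). Since 1 ≡ 1 (mod 4) and 4 ∣ 24, we get s ≡ 1 (mod 4).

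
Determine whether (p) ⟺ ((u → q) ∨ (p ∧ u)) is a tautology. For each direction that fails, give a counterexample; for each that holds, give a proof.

Only the forward direction holds.

(⟹) Assume the antecedent. If u is true, the antecedent forces (u = T, p = T, q = F) or (u = T, p = T, q = T), and (u → q) ∨ (p ∧ u) holds there. If u is false, (u → q) ∨ (p ∧ u) reduces to true regardless of the other variables. Either way (u → q) ∨ (p ∧ u) holds.

(⟸) This fails. Under u = F, p = F, q = F, the left side is false but the right side is true.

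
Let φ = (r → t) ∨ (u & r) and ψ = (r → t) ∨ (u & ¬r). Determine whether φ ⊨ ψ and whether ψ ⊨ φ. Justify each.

(⇒) This fails. Under r = T, u = T, t = F, the left side is true but the right side is false.

(⇐) Assume the antecedent. If r is true, the antecedent forces (r = T, u = F, t = T) or (r = T, u = T, t = T), and (r → t) ∨ (u & r) holds there. If r is false, (r → t) ∨ (u & r) reduces to true regardless of the other variables. Either way (r → t) ∨ (u & r) holds.

Only the reverse direction holds.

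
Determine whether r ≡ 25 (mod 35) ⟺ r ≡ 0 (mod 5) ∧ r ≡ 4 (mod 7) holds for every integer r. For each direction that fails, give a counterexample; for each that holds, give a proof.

Equivalent; both directions hold.

(→) Suppose r ≡ 25 (mod 35); write r = 35j + 25. Since 5 ∣ 35, reducing mod 5 gives r ≡ 25 ≡ 0 (mod 5); since 7 ∣ 35, reducing mod 7 gives r ≡ 25 ≡ 4 (mod 7).

(←) Conversely, if r ≡ 0 (mod 5) and r ≡ 4 (mod 7), then by the Chinese remainder theorem r ≡ 25 (mod 35). This is exactly r ≡ 25 (mod 35).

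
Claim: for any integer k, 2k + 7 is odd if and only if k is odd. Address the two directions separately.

(⟹) This fails: take k = 0. Then 2k + 7 = 7, which is odd, yet k = 0 is even, not odd.

(⟸) Suppose k is odd. Since 2 is even, 2k is even for every k, so 2k + 7 has the same parity as 7, which is odd. Hence 2k + 7 is odd.

(⇒) fails; (⇐) holds.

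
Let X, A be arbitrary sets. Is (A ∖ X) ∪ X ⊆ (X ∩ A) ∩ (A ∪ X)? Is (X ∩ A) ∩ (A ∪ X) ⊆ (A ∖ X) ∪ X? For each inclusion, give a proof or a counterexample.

(⊆) This inclusion fails. Take X = {1}, A = ∅; then 1 ∈ (A ∖ X) ∪ X but 1 ∉ (X ∩ A) ∩ (A ∪ X).

(⊇) Let x ∈ (X ∩ A) ∩ (A ∪ X). Then x ∈ X ∩ A, from which x ∈ (A ∖ X) ∪ X.

The sets are not equal: only the reverse inclusion holds.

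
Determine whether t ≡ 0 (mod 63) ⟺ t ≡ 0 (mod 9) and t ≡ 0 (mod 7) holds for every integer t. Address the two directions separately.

[⇐] If t ≡ 0 (mod 9) and t ≡ 0 (mod 7), then by the Chinese remainder theorem t ≡ 0 (mod 63). This is exactly t ≡ 0 (mod 63).

[⇒] Suppose t ≡ 0 (mod 63); write t = 63j + 0. Since 9 ∣ 63, reducing mod 9 gives t ≡ 0 (mod 9); since 7 ∣ 63, reducing mod 7 gives t ≡ 0 (mod 7).

Both implications hold.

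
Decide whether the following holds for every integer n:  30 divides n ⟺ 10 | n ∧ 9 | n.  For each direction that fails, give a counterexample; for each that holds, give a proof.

Only the reverse direction holds.

(⇒) This fails: take n = 30. Certainly 30 ∣ 30, but 9 ∤ 30.

(⇐) Suppose 10 ∣ n and 9 ∣ n. Any common multiple of 10 and 9 is a multiple of their lcm; here gcd(10, 9) = 1, so lcm(10, 9) = 10·9 = 90, so 90 ∣ n. Since 30 ∣ 90, it follows that 30 ∣ n.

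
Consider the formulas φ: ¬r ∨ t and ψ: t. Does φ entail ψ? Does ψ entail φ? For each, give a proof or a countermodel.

Only the converse holds.

(⇒) This fails. Under t = F, r = F, the left side is true but the right side is false.

(⇐) Assume the antecedent. If t is true, ¬r ∨ t reduces to true regardless of the other variables. If t is false, the antecedent cannot hold. Either way ¬r ∨ t holds.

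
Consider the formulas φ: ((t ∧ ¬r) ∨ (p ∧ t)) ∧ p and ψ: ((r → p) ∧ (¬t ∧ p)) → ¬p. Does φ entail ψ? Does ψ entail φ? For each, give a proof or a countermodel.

Not equivalent: only (⇒) holds.

[⇒] Assume the antecedent. If t is true, ((r → p) ∧ (¬t ∧ p)) → ¬p reduces to true regardless of the other variables. If t is false, the antecedent cannot hold. Either way ((r → p) ∧ (¬t ∧ p)) → ¬p holds.

[⇐] This fails. Under t = F, p = F, r = F, the left side is false but the right side is true.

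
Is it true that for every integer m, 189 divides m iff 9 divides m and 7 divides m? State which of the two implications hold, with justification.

Not equivalent: only (⇒) holds.

Forward direction. If 189 ∣ m, write m = 189q. Since 189 = 21·9, m = 9·(21q), so 9 ∣ m; and since 189 = 27·7, m = 7·(27q), so 7 ∣ m.

Converse. This fails: take m = 63. Both 9 ∣ 63 and 7 ∣ 63, yet 63 is not a multiple of 189 (since 63 = 0·189 + 63), so 189 ∤ 63.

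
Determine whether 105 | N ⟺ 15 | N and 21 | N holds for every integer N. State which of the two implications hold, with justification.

(←) Suppose 15 ∣ N and 21 ∣ N. Any common multiple of 15 and 21 is a multiple of their lcm; here lcm(15, 21) = 15·21/gcd(15, 21) = 315/3 = 105, so 105 ∣ N.

(→) If 105 ∣ N, write N = 105q. Since 105 = 7·15, N = 15·(7q), so 15 ∣ N; and since 105 = 5·21, N = 21·(5q), so 21 ∣ N.

Both implications hold.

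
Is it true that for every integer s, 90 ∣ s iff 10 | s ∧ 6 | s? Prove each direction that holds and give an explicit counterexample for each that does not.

[⇒] If 90 ∣ s, write s = 90q. Since 90 = 9·10, s = 10·(9q), so 10 ∣ s; and since 90 = 15·6, s = 6·(15q), so 6 ∣ s.

[⇐] This fails: take s = 30. Both 10 ∣ 30 and 6 ∣ 30, yet 30 is not a multiple of 90 (since 30 = 0·90 + 30), so 90 ∤ 30.

Only the forward implication holds.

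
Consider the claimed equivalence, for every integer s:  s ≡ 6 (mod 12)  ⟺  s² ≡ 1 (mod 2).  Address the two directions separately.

(→) This fails: take s = 6. Then 6 ≡ 6 (mod 12), but 6² = 36 ≡ 0 (mod 2), not 1.

(←) This fails: take s = 1. Then 1² = 1 ≡ 1 (mod 2), yet 1 ≡ 1 (mod 12), not 6.

Neither implication holds.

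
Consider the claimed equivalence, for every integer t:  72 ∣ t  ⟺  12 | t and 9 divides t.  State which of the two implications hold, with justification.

Not equivalent: only (⇒) holds.

(⟹) If 72 ∣ t, write t = 72q. Since 72 = 6·12, t = 12·(6q), so 12 ∣ t; and since 72 = 8·9, t = 9·(8q), so 9 ∣ t.

(⟸) This fails: take t = 36. Both 12 ∣ 36 and 9 ∣ 36, yet 36 is not a multiple of 72 (since 36 = 0·72 + 36), so 72 ∤ 36.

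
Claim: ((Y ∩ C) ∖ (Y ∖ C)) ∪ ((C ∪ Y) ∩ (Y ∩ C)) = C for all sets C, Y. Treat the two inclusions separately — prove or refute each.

Reverse inclusion. This inclusion fails. Take C = {1}, Y = ∅; then 1 ∈ C but 1 ∉ ((Y ∩ C) ∖ (Y ∖ C)) ∪ ((C ∪ Y) ∩ (Y ∩ C)).

Forward inclusion. Let x ∈ ((Y ∩ C) ∖ (Y ∖ C)) ∪ ((C ∪ Y) ∩ (Y ∩ C)). Then x ∈ C ∩ Y, from which x ∈ C.

(⊆) holds; (⊇) fails.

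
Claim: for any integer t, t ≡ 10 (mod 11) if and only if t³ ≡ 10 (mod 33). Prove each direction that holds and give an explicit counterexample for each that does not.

Not equivalent: only (⇐) holds.

Converse. The residues r modulo 33 with r³ ≡ 10 (mod 33) are exactly {10}, and each is ≡ 10 (mod 11).

Forward direction. This fails: take t = 21. Then 21 ≡ 10 (mod 11), but 21³ = 9261 ≡ 21 (mod 33), not 10.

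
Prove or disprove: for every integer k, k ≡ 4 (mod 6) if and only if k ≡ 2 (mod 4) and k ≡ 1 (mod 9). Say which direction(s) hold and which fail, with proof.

(←) If k ≡ 2 (mod 4) and k ≡ 1 (mod 9), then by the Chinese remainder theorem k ≡ 10 (mod 36). Since 10 ≡ 4 (mod 6) and 6 ∣ 36, we get k ≡ 4 (mod 6).

(→) This fails: k = 34 gives 34 ≡ 4 (mod 6) but 34 ≡ 7 (mod 9), so the conjunction on the right does not hold.

Only the reverse direction holds.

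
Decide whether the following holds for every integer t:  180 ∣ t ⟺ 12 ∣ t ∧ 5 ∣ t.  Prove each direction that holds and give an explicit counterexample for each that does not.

Forward direction. If 180 ∣ t, write t = 180q. Since 180 = 15·12, t = 12·(15q), so 12 ∣ t; and since 180 = 36·5, t = 5·(36q), so 5 ∣ t.

Converse. This fails: take t = 60. Both 12 ∣ 60 and 5 ∣ 60, yet 60 is not a multiple of 180 (since 60 = 0·180 + 60), so 180 ∤ 60.

Not equivalent: only (⇒) holds.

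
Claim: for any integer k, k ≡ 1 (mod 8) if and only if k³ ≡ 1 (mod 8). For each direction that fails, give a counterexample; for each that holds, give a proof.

Equivalent; both directions hold.

[⇐] For the converse, argue contrapositively. If k ≢ 1 (mod 8), then k is congruent to one of 0, 2, 3, 4, 5, 6, 7 modulo 8, and these give k³ ≡ 0, 0, 3, 0, 5, 0, 7 respectively — never 1.

[⇒] Suppose k ≡ 1 (mod 8). Write k = 8j + 1. Then (8j + 1)³ = 512j³ + 192j² + 24j + 1 = 8(64j³ + 24j² + 3j) + 1, so k³ ≡ 1 (mod 8).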